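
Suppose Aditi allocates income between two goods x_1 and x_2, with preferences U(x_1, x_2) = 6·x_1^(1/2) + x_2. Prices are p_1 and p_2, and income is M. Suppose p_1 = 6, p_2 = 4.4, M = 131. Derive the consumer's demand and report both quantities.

x_1* = 4.84, x_2* = 23.1727

Set MRS = p_1/p_2: 3·x_1^(−1/2) = p_1/p_2.
Solve: √x_1 = 3·p_2/p_1, so x_1*(p_1,p_2) = (3·p_2/p_1)², and x_2* = (M − p_1·x_1*)/p_2.
Plugging in: x_1* = (3·4.4/6)² = 4.84, x_2* = 23.1727.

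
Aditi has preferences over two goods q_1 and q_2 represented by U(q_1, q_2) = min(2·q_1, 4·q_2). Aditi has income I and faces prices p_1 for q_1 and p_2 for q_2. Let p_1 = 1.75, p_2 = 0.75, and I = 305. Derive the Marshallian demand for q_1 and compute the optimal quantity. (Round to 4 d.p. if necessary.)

Leontief preferences: the optimum is at the kink where q_1/4 = q_2/2, i.e. q_2 = (1/2)·q_1.
Budget: p_1·q_1 + p_2·(1/2)·q_1 = I, so (4·p_1 + 2·p_2)·q_1 = 4·I.
Demand: q_1*(p_1,p_2,I) = 4·I/(4·p_1 + 2·p_2), q_2* = 2·I/(4·p_1 + 2·p_2).
Here 4·1.75 + 2·0.75 = 8.5, giving q_1* = 143.5294.

q_1* = 143.5294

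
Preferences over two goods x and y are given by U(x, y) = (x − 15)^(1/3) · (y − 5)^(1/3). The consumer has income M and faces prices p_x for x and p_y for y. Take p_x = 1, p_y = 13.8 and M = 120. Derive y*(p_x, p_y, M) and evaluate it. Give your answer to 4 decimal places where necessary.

y* = 6.3043

Let x' = x−15, y' = y−5. MRS = y'/x' = p_x/p_y.
After buying the subsistence bundle (15, 5), a share 0.5 of the remaining income goes to x: x* = 15 + 0.5·(M − 15p_x − 5p_y)/p_x.
Discretionary income = 120 − 15·1 − 5·13.8 = 36; y* = 5 + 0.5·36/13.8 = 6.3043.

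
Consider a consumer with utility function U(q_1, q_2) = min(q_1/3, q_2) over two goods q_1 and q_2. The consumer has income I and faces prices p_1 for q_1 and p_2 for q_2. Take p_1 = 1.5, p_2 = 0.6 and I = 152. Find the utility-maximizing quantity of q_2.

Leontief preferences: the optimum is at the kink where q_1/3 = q_2/1, i.e. q_2 = (1/3)·q_1.
Budget: p_1·q_1 + p_2·(1/3)·q_1 = I, so (3·p_1 + p_2)·q_1 = 3·I.
Demand: q_1*(p_1,p_2,I) = 3·I/(3·p_1 + p_2), q_2* = I/(3·p_1 + p_2).
Here 3·1.5 + 0.6 = 5.1, giving q_2* = 29.8039.

q_2* = 29.8039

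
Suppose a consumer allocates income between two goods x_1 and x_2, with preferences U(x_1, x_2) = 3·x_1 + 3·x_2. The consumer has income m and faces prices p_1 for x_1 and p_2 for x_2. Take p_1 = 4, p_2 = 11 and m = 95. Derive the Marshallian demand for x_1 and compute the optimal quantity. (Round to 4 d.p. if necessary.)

x_1* = 23.75

x_1 gives more utility per dollar, so spend all income on x_1: x_1* = m/p_1, x_2* = 0.
Numerically: x_1* = 23.75, x_2* = 0.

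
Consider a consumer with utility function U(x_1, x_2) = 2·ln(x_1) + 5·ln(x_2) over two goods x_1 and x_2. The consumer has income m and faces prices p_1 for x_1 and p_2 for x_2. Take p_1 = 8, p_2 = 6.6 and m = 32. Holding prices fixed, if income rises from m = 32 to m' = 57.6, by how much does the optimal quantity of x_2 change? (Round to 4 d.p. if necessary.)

Δx_2* = 2.7706

At p_1=8, p_2=6.6, m=32: x_2* = 5/7·32/6.6 = 3.4632.
At m' = 57.6: x_2* = 6.2338. Change: 6.2338 − 3.4632 = 2.7706.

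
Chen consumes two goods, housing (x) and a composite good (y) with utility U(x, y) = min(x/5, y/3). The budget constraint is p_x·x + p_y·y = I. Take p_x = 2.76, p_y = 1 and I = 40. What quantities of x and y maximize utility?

x* = 11.9048, y* = 7.1429

Here 5·2.76 + 3·1 = 16.8, giving x* = 11.9048 and y* = 7.1429.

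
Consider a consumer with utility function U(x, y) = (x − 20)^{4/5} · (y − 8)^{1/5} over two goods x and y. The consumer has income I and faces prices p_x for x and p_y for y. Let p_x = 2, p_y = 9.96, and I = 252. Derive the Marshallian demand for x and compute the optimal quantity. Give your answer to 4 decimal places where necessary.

x* = 72.928

Discretionary income = 252 − 20·2 − 8·9.96 = 132.32; x* = 20 + 0.8·132.32/2 = 72.928.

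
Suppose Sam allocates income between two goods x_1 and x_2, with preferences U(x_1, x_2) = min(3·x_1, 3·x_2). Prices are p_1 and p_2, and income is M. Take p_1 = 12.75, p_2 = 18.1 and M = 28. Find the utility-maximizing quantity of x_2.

x_2* = 0.9076

Leontief preferences: the optimum is at the kink where x_1/3 = x_2/3, i.e. x_2 = x_1.
Budget: p_1·x_1 + p_2·x_1 = M, so (3·p_1 + 3·p_2)·x_1 = 3·M.
Demand: x_1*(p_1,p_2,M) = 3·M/(3·p_1 + 3·p_2), x_2* = 3·M/(3·p_1 + 3·p_2).
Here 3·12.75 + 3·18.1 = 92.55, giving x_2* = 0.9076.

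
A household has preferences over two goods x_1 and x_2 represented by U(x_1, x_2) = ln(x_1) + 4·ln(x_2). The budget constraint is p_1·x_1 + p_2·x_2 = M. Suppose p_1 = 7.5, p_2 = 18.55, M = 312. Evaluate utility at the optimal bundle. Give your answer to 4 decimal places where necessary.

MU_x_1/MU_x_2 = (x_2)/(4·x_1); tangency sets this equal to p_1/p_2.
So p_2·x_2 = 4·p_1·x_1; combined with the budget, a share 0.2 of income goes to x_1.
Demand: x_1*(p_1,p_2,M) = 0.2·M/p_1 and x_2* = 0.8·M/p_2.
At p_1=7.5, p_2=18.55, M=312: x_1* = 0.2·312/7.5 = 8.32, x_2* = 13.4555.
Utility at the optimum: U(8.32, 13.4555) = 12.5162.

V = 12.5162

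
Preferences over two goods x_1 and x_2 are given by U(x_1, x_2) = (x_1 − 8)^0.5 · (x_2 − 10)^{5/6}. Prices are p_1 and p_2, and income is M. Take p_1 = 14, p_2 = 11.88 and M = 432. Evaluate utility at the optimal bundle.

V = 16.5835

Let x_1' = x_1−8, x_2' = x_2−10. MRS = (3/5)·x_2'/x_1' = p_1/p_2.
After buying the subsistence bundle (8, 10), a share 0.375 of the remaining income goes to x_1: x_1* = 8 + 0.375·(M − 8p_1 − 10p_2)/p_1.
Discretionary income = 432 − 8·14 − 10·11.88 = 201.2; x_1* = 8 + 0.375·201.2/14 = 13.3893; x_2* = 10 + 0.625·201.2/11.88 = 20.585.
Utility at the optimum: U(13.3893, 20.585) = 16.5835.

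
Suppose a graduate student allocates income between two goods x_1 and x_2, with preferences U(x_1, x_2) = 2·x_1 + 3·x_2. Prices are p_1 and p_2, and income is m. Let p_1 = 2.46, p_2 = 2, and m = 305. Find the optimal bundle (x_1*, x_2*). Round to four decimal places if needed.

Linear utility — the consumer picks whichever good has higher MU/price: 2/2.46 = 0.813 vs 3/2 = 1.5.
x_2 gives more utility per dollar, so spend all income on x_2: x_2* = m/p_2, x_1* = 0.
Numerically: x_1* = 0, x_2* = 152.5.

x_1* = 0, x_2* = 152.5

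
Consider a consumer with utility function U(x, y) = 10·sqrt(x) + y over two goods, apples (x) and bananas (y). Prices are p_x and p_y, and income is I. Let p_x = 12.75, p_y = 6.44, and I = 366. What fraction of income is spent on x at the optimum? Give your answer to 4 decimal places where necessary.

share on x = 0.2222

Thus x* = (5·p_y/p_x)² — independent of I — with the rest of income spent on y.
Plugging in: x* = (5·6.44/12.75)² = 6.3781, y* = 44.2048.
Expenditure on x: 12.75·6.3781 = 81.3208; share = 0.2222.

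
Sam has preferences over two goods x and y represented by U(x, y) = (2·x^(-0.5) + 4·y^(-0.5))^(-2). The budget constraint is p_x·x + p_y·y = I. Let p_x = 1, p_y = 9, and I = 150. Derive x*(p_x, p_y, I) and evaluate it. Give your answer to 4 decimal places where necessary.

Numerically y/x = 0.366881, so x* = 150/(1 + 9·0.366881) = 34.8681.

x* = 34.8681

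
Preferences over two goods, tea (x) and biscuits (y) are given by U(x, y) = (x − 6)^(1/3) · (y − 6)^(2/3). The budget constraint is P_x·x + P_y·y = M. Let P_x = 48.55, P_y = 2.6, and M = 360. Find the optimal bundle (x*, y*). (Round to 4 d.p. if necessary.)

Discretionary income = 360 − 6·48.55 − 6·2.6 = 53.1; x* = 6 + 1/3·53.1/48.55 = 6.3646; y* = 6 + 2/3·53.1/2.6 = 19.6154.

x* = 6.3646, y* = 19.6154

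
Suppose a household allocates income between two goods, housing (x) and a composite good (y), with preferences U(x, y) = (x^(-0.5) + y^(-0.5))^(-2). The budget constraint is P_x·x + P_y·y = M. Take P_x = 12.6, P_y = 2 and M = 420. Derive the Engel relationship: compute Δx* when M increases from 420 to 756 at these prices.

Δx* = 17.2998

MRS = MU_x/MU_y = (y/x)^(1.5). Set equal to P_x/P_y.
Hence y/x = (P_x/P_y)^(1/(1.5)), i.e. raised to the 2/3 power.
With the ratio pinned down, the budget gives x* = M/(P_x + P_y·(y/x)) and y* = (y/x)·x*.
Numerically y/x = 3.411094, so x* = 420/(12.6 + 2·3.411094) = 21.6248.
At M' = 756: x* = 38.9246. Change: 38.9246 − 21.6248 = 17.2998.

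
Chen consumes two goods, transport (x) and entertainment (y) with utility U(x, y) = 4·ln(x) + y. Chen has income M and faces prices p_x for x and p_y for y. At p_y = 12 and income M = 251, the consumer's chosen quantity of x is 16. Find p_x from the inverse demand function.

p_x = 3

MU_x = 4/x, MU_y = 1. Tangency: 4/x = p_x/p_y.
So x*(p_x,p_y) = 4·p_y/p_x, independent of income; and y* = (M − 4·p_y)/p_y.
Set x* = 16 in the demand function and solve for p_x: p_x = 3.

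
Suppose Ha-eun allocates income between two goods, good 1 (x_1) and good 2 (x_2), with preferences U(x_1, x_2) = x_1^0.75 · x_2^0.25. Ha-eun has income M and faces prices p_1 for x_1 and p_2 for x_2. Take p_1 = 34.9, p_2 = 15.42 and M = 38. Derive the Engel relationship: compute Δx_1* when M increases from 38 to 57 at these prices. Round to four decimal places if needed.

Δx_1* = 0.4083

Tangency: MRS = 3·x_2/x_1 = p_1/p_2.
Rearranging, p_2·x_2 = (1/3)·p_1·x_1. Substituting into the budget gives p_1·x_1·(1 + (1/3)) = M.
Demand: x_1*(p_1,p_2,M) = 0.75·M/p_1 and x_2* = 0.25·M/p_2.
At p_1=34.9, p_2=15.42, M=38: x_1* = 0.75·38/34.9 = 0.8166.
At M' = 57: x_1* = 1.2249. Change: 1.2249 − 0.8166 = 0.4083.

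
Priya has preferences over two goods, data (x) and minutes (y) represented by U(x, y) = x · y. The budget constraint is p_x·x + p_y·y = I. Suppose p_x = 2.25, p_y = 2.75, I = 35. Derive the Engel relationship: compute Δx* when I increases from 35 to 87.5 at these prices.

MU_x/MU_y = (y)/(x); tangency sets this equal to p_x/p_y.
So p_y·y = p_x·x; combined with the budget, a share 0.5 of income goes to x.
Demand: x*(p_x,p_y,I) = 0.5·I/p_x and y* = 0.5·I/p_y.
At p_x=2.25, p_y=2.75, I=35: x* = 0.5·35/2.25 = 7.7778.
At I' = 87.5: x* = 19.4444. Change: 19.4444 − 7.7778 = 11.6667.

Δx* = 11.6667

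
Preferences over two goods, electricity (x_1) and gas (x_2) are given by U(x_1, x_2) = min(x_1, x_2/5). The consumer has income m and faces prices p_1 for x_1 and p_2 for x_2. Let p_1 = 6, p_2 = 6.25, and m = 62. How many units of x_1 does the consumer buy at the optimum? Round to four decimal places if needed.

x_1* = 1.6644

Leontief preferences: the optimum is at the kink where x_1/1 = x_2/5, i.e. x_2 = 5·x_1.
Budget: p_1·x_1 + p_2·5·x_1 = m, so (p_1 + 5·p_2)·x_1 = m.
Demand: x_1*(p_1,p_2,m) = m/(p_1 + 5·p_2), x_2* = 5·m/(p_1 + 5·p_2).
Here 6 + 5·6.25 = 37.25, giving x_1* = 1.6644.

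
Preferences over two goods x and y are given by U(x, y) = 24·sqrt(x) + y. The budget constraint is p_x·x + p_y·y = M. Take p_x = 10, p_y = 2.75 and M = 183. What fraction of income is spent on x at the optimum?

Set MRS = p_x/p_y: 12·x^(−1/2) = p_x/p_y.
Solve: √x = 12·p_y/p_x, so x*(p_x,p_y) = (12·p_y/p_x)², and y* = (M − p_x·x*)/p_y.
Plugging in: x* = (12·2.75/10)² = 10.89, y* = 26.9455.
Expenditure on x: 10·10.89 = 108.9; share = 0.5951.

share on x = 0.5951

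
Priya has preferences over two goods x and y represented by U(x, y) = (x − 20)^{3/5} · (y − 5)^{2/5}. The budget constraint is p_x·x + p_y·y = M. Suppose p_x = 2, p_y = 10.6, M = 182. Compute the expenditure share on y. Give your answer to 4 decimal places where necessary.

share on y = 0.4868

Let x' = x−20, y' = y−5. MRS = (3/2)·y'/x' = p_x/p_y.
After buying the subsistence bundle (20, 5), a share 0.6 of the remaining income goes to x: x* = 20 + 0.6·(M − 20p_x − 5p_y)/p_x.
Discretionary income = 182 − 20·2 − 5·10.6 = 89; x* = 20 + 0.6·89/2 = 46.7; y* = 5 + 0.4·89/10.6 = 8.3585.
Expenditure on y: 10.6·8.3585 = 88.6; share = 0.4868.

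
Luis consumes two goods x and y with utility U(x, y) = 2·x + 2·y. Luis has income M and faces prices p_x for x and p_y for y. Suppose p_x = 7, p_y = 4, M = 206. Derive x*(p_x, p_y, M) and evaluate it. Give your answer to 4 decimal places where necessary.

x* = 0

Linear utility — the consumer picks whichever good has higher MU/price: 2/7 = 0.2857 vs 2/4 = 0.5.
y gives more utility per dollar, so spend all income on y: y* = M/p_y, x* = 0.
Numerically: x* = 0, y* = 51.5.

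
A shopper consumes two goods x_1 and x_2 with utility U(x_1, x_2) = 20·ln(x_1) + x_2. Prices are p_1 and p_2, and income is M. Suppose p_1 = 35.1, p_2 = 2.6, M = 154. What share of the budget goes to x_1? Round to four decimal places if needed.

MU_x_1 = 20/x_1, MU_x_2 = 1. Tangency: 20/x_1 = p_1/p_2.
So x_1*(p_1,p_2) = 20·p_2/p_1, independent of income; and x_2* = (M − 20·p_2)/p_2.
At the given prices: x_1* = 20·2.6/35.1 = 1.4815, and x_2* = 39.2308.
Expenditure on x_1: 35.1·1.4815 = 52; share = 0.3377.

share on x_1 = 0.3377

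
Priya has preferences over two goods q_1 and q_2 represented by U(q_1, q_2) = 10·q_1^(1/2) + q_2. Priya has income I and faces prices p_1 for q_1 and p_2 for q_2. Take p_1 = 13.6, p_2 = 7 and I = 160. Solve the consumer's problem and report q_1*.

Solve: √q_1 = 5·p_2/p_1, so q_1*(p_1,p_2) = (5·p_2/p_1)², and q_2* = (I − p_1·q_1*)/p_2.
Plugging in: q_1* = (5·7/13.6)² = 6.6231.

q_1* = 6.6231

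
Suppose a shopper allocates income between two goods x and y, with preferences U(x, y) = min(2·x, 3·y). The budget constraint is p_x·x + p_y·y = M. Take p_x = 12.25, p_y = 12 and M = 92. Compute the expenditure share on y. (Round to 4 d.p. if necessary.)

Demand: x*(p_x,p_y,M) = 3·M/(3·p_x + 2·p_y), y* = 2·M/(3·p_x + 2·p_y).
Here 3·12.25 + 2·12 = 60.75, giving x* = 4.5432 and y* = 3.0288.
Expenditure on y: 12·3.0288 = 36.3457; share = 0.3951.

share on y = 0.3951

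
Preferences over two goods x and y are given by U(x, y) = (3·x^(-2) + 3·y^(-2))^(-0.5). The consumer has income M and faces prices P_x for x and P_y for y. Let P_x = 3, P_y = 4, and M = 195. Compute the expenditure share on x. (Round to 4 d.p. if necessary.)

MU_x ∝ 3·x^(-3), MU_y ∝ 3·y^(-3), so MRS = (y/x)^(3) = P_x/P_y.
Hence y/x = (P_x/P_y)^(1/(3)), i.e. raised to the 1/3 power.
With the ratio pinned down, the budget gives x* = M/(P_x + P_y·(y/x)) and y* = (y/x)·x*.
Numerically y/x = 0.90856, so x* = 195/(3 + 4·0.90856) = 29.393 and y* = 0.90856·29.393 = 26.7053.
Expenditure on x: 3·29.393 = 88.1789; share = 0.4522.

share on x = 0.4522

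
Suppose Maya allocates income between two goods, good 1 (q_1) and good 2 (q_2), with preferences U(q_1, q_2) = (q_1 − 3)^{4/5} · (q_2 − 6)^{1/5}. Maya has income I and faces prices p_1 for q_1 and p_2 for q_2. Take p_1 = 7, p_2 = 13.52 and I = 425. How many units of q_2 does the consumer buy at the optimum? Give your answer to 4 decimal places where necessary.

q_2* = 10.7763

Let q_1' = q_1−3, q_2' = q_2−6. MRS = 4·q_2'/q_1' = p_1/p_2.
After buying the subsistence bundle (3, 6), a share 0.8 of the remaining income goes to q_1: q_1* = 3 + 0.8·(I − 3p_1 − 6p_2)/p_1.
Discretionary income = 425 − 3·7 − 6·13.52 = 322.88; q_2* = 6 + 0.2·322.88/13.52 = 10.7763.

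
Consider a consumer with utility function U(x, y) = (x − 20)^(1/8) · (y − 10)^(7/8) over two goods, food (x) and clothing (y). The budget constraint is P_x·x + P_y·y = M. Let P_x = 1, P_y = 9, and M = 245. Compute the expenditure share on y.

share on y = 0.8495

MRS = (1/7)·(y−10)/(x−20). Tangency with P_x/P_y gives y−10 = 7·(P_x/P_y)·(x−20).
After buying the subsistence bundle (20, 10), a share 0.125 of the remaining income goes to x: x* = 20 + 0.125·(M − 20P_x − 10P_y)/P_x.
Discretionary income = 245 − 20·1 − 10·9 = 135; x* = 20 + 0.125·135/1 = 36.875; y* = 10 + 0.875·135/9 = 23.125.
Expenditure on y: 9·23.125 = 208.125; share = 0.8495.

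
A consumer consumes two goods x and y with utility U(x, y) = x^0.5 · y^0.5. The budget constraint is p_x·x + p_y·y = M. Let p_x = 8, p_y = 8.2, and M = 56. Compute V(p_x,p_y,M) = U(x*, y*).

Demand: x*(p_x,p_y,M) = 0.5·M/p_x and y* = 0.5·M/p_y.
At p_x=8, p_y=8.2, M=56: x* = 0.5·56/8 = 3.5, y* = 3.4146.
Utility at the optimum: U(3.5, 3.4146) = 3.4571.

V = 3.4571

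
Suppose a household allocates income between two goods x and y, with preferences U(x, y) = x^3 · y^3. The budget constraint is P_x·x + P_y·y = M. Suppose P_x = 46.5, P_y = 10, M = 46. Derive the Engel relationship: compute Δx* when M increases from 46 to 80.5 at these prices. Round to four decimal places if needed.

The MRS is y/x. Set MRS = P_x/P_y.
So 3·P_y·y = 3·P_x·x; combined with the budget, a share 0.5 of income goes to x.
Demand: x*(P_x,P_y,M) = 0.5·M/P_x and y* = 0.5·M/P_y.
At P_x=46.5, P_y=10, M=46: x* = 0.5·46/46.5 = 0.4946.
At M' = 80.5: x* = 0.8656. Change: 0.8656 − 0.4946 = 0.371.

Δx* = 0.371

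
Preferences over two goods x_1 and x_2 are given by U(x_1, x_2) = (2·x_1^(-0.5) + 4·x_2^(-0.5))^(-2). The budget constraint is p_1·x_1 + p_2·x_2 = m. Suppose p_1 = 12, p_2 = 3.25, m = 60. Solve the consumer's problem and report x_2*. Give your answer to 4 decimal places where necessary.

x_2* = 9.3539

MU_x_1 ∝ 2·x_1^(-1.5), MU_x_2 ∝ 4·x_2^(-1.5), so MRS = (1/2)·(x_2/x_1)^(1.5) = p_1/p_2.
Hence x_2/x_1 = (2·p_1/p_2)^(1/(1.5)), i.e. raised to the 2/3 power.
With the ratio pinned down, the budget gives x_1* = m/(p_1 + p_2·(x_2/x_1)) and x_2* = (x_2/x_1)·x_1*.
Numerically x_2/x_1 = 3.792148, so x_1* = 60/(12 + 3.25·3.792148) = 2.4667 and x_2* = 3.792148·2.4667 = 9.3539.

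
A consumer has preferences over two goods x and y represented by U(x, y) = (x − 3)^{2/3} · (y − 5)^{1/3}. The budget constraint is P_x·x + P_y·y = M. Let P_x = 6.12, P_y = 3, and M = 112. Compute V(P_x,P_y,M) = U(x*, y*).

Discretionary income = 112 − 3·6.12 − 5·3 = 78.64; x* = 3 + 2/3·78.64/6.12 = 11.5664; y* = 5 + 1/3·78.64/3 = 13.7378.
Utility at the optimum: U(11.5664, 13.7378) = 8.6232.

V = 8.6232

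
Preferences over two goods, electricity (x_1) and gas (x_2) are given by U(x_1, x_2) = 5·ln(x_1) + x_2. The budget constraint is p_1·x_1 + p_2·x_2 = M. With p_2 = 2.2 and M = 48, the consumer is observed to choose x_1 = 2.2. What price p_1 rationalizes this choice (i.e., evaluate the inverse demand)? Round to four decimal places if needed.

p_1 = 5

Set MRS = p_1/p_2: (5/x_1)/1 = p_1/p_2.
So x_1*(p_1,p_2) = 5·p_2/p_1, independent of income; and x_2* = (M − 5·p_2)/p_2.
Set x_1* = 2.2 in the demand function and solve for p_1: p_1 = 5.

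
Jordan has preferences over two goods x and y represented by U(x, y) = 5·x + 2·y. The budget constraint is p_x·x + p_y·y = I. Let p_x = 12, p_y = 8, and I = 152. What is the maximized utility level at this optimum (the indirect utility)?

x gives more utility per dollar, so spend all income on x: x* = I/p_x, y* = 0.
Numerically: x* = 12.6667, y* = 0.
Utility at the optimum: U(12.6667, 0) = 63.3333.

V = 63.3333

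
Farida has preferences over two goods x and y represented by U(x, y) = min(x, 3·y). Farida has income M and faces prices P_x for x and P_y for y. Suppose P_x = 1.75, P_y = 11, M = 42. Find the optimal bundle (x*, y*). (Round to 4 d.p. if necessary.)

Leontief preferences: the optimum is at the kink where x/3 = y/1, i.e. y = (1/3)·x.
Budget: P_x·x + P_y·(1/3)·x = M, so (3·P_x + P_y)·x = 3·M.
Demand: x*(P_x,P_y,M) = 3·M/(3·P_x + P_y), y* = M/(3·P_x + P_y).
Here 3·1.75 + 11 = 16.25, giving x* = 7.7538 and y* = 2.5846.

x* = 7.7538, y* = 2.5846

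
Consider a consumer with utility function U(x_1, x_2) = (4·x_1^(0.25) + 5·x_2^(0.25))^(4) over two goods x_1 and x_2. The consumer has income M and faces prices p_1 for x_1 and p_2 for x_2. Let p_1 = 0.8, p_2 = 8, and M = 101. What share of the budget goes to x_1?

From the CES first-order condition, (4/5)·(x_2/x_1)^(0.75) = p_1/p_2.
Solve for the ratio: x_2/x_1 = [(5/4)·p_1/p_2]^(4/3).
With the ratio pinned down, the budget gives x_1* = M/(p_1 + p_2·(x_2/x_1)) and x_2* = (x_2/x_1)·x_1*.
Numerically x_2/x_1 = 0.0625, so x_1* = 101/(0.8 + 8·0.0625) = 77.6923 and x_2* = 0.0625·77.6923 = 4.8558.
Expenditure on x_1: 0.8·77.6923 = 62.1538; share = 0.6154.

share on x_1 = 0.6154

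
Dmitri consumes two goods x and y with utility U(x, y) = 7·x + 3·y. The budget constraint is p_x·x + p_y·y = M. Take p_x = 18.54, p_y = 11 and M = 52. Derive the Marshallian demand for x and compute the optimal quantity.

x* = 2.8047

x gives more utility per dollar, so spend all income on x: x* = M/p_x, y* = 0.
Numerically: x* = 2.8047, y* = 0.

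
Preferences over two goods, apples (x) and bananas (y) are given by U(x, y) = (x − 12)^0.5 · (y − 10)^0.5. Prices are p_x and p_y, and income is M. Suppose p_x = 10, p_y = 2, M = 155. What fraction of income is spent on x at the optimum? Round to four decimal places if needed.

share on x = 0.8226

MRS = (y−10)/(x−12). Tangency with p_x/p_y gives y−10 = (p_x/p_y)·(x−12).
After buying the subsistence bundle (12, 10), a share 0.5 of the remaining income goes to x: x* = 12 + 0.5·(M − 12p_x − 10p_y)/p_x.
Discretionary income = 155 − 12·10 − 10·2 = 15; x* = 12 + 0.5·15/10 = 12.75; y* = 10 + 0.5·15/2 = 13.75.
Expenditure on x: 10·12.75 = 127.5; share = 0.8226.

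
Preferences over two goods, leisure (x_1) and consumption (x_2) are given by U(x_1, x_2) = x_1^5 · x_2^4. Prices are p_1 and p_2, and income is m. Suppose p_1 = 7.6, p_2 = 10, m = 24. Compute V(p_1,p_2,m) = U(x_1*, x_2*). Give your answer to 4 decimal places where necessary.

Demand: x_1*(p_1,p_2,m) = 5/9·m/p_1 and x_2* = 4/9·m/p_2.
At p_1=7.6, p_2=10, m=24: x_1* = 5/9·24/7.6 = 1.7544, x_2* = 1.0667.
Utility at the optimum: U(1.7544, 1.0667) = 21.515.

V = 21.515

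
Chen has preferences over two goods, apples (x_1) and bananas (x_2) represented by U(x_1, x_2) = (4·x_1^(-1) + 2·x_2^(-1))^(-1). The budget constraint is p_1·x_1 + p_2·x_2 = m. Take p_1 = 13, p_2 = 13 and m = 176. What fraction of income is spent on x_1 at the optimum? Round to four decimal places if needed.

MU_x_1 ∝ 4·x_1^(-2), MU_x_2 ∝ 2·x_2^(-2), so MRS = 2·(x_2/x_1)^(2) = p_1/p_2.
Hence x_2/x_1 = ((1/2)·p_1/p_2)^(1/(2)), i.e. raised to the 0.5 power.
Substitute x_2 = (x_2/x_1)·x_1 into the budget: x_1* = m/(p_1 + p_2·(x_2/x_1)).
Numerically x_2/x_1 = 0.707107, so x_1* = 176/(13 + 13·0.707107) = 7.9306 and x_2* = 0.707107·7.9306 = 5.6078.
Expenditure on x_1: 13·7.9306 = 103.0984; share = 0.5858.

share on x_1 = 0.5858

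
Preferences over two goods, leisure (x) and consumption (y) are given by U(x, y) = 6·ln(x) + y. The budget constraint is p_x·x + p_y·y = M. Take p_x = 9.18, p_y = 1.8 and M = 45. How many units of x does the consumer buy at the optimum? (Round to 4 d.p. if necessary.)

Set MRS = p_x/p_y: (6/x)/1 = p_x/p_y.
So x*(p_x,p_y) = 6·p_y/p_x, independent of income; and y* = (M − 6·p_y)/p_y.
At the given prices: x* = 6·1.8/9.18 = 1.1765.

x* = 1.1765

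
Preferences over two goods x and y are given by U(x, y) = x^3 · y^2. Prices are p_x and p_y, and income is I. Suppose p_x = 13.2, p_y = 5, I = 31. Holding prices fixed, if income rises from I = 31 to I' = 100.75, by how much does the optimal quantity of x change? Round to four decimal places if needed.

Δx* = 3.1705

At p_x=13.2, p_y=5, I=31: x* = 0.6·31/13.2 = 1.4091.
At I' = 100.75: x* = 4.5795. Change: 4.5795 − 1.4091 = 3.1705.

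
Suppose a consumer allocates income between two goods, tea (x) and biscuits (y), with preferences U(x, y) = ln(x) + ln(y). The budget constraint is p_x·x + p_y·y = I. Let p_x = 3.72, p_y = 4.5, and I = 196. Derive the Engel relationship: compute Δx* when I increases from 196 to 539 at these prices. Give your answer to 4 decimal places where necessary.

Δx* = 46.1022

The MRS is y/x. Set MRS = p_x/p_y.
Rearranging, p_y·y = p_x·x. Substituting into the budget gives p_x·x·(1 + 1) = I.
Demand: x*(p_x,p_y,I) = 0.5·I/p_x and y* = 0.5·I/p_y.
At p_x=3.72, p_y=4.5, I=196: x* = 0.5·196/3.72 = 26.3441.
At I' = 539: x* = 72.4462. Change: 72.4462 − 26.3441 = 46.1022.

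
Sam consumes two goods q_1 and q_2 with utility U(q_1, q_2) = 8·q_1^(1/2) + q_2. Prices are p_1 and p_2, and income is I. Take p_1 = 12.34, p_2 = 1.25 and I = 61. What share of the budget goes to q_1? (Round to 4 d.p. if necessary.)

MU_q_1 = 4/√q_1, MU_q_2 = 1. Tangency: 4/√q_1 = p_1/p_2.
Thus q_1* = (4·p_2/p_1)² — independent of I — with the rest of income spent on q_2.
Plugging in: q_1* = (4·1.25/12.34)² = 0.1642, q_2* = 47.1793.
Expenditure on q_1: 12.34·0.1642 = 2.0259; share = 0.0332.

share on q_1 = 0.0332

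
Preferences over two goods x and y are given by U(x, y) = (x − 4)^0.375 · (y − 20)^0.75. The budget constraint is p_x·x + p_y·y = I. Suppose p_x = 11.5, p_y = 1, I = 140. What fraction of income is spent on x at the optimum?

share on x = 0.5048

MRS = (1/2)·(y−20)/(x−4). Tangency with p_x/p_y gives y−20 = 2·(p_x/p_y)·(x−4).
Substituting into the budget: x* = 4 + 1/3·(I − 4·p_x − 20·p_y)/p_x, and y* = 20 + 2/3·(…)/p_y.
Discretionary income = 140 − 4·11.5 − 20·1 = 74; x* = 4 + 1/3·74/11.5 = 6.1449; y* = 20 + 2/3·74/1 = 69.3333.
Expenditure on x: 11.5·6.1449 = 70.6667; share = 0.5048.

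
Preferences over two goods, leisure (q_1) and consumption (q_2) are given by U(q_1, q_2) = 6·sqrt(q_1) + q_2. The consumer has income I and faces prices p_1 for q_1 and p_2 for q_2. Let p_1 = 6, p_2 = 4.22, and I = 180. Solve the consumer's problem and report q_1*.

q_1* = 4.4521

Thus q_1* = (3·p_2/p_1)² — independent of I — with the rest of income spent on q_2.
Plugging in: q_1* = (3·4.22/6)² = 4.4521.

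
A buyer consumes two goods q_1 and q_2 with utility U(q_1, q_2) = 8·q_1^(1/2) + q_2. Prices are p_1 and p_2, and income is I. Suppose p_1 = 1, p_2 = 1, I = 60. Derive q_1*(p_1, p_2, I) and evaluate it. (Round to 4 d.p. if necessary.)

q_1* = 16

Plugging in: q_1* = (4·1/1)² = 16.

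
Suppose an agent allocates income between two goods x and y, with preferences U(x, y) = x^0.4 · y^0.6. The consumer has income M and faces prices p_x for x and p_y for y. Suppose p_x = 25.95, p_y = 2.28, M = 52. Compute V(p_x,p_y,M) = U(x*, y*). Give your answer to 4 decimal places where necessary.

Tangency: MRS = (2/3)·y/x = p_x/p_y.
Rearranging, p_y·y = (3/2)·p_x·x. Substituting into the budget gives p_x·x·(1 + (3/2)) = M.
Demand: x*(p_x,p_y,M) = 0.4·M/p_x and y* = 0.6·M/p_y.
At p_x=25.95, p_y=2.28, M=52: x* = 0.4·52/25.95 = 0.8015, y* = 13.6842.
Utility at the optimum: U(0.8015, 13.6842) = 4.3985.

V = 4.3985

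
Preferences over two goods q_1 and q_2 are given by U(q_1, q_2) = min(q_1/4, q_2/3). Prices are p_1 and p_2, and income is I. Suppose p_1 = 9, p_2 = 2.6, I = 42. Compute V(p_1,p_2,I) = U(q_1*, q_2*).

V = 0.9589

With perfect complements, no substitution: consume in ratio q_1:q_2 = 4:3.
Budget: p_1·q_1 + p_2·(3/4)·q_1 = I, so (4·p_1 + 3·p_2)·q_1 = 4·I.
Demand: q_1*(p_1,p_2,I) = 4·I/(4·p_1 + 3·p_2), q_2* = 3·I/(4·p_1 + 3·p_2).
Here 4·9 + 3·2.6 = 43.8, giving q_1* = 3.8356 and q_2* = 2.8767.
Utility at the optimum: U(3.8356, 2.8767) = 0.9589.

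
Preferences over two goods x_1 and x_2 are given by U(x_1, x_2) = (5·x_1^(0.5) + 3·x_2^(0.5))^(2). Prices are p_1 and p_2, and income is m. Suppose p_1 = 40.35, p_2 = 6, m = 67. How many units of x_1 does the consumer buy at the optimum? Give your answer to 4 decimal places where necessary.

MU_x_1 ∝ 5·x_1^(-0.5), MU_x_2 ∝ 3·x_2^(-0.5), so MRS = (5/3)·(x_2/x_1)^(0.5) = p_1/p_2.
Solve for the ratio: x_2/x_1 = [(3/5)·p_1/p_2]^(2).
With the ratio pinned down, the budget gives x_1* = m/(p_1 + p_2·(x_2/x_1)) and x_2* = (x_2/x_1)·x_1*.
Numerically x_2/x_1 = 16.281225, so x_1* = 67/(40.35 + 6·16.281225) = 0.4854.

x_1* = 0.4854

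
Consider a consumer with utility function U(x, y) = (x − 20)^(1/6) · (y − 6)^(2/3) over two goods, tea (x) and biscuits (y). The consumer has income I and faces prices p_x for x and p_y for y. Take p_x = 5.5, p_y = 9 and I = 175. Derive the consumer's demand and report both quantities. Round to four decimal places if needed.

x* = 20.4, y* = 6.9778

This is Cobb-Douglas in (x−20, y−6): tangency gives 1/6·p_y·(y−6) = 2/3·p_x·(x−20).
Substituting into the budget: x* = 20 + 0.2·(I − 20·p_x − 6·p_y)/p_x, and y* = 6 + 0.8·(…)/p_y.
Discretionary income = 175 − 20·5.5 − 6·9 = 11; x* = 20 + 0.2·11/5.5 = 20.4; y* = 6 + 0.8·11/9 = 6.9778.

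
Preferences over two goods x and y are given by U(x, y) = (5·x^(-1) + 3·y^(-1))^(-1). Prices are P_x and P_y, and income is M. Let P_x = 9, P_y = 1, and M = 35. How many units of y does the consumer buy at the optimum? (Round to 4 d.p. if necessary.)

From the CES first-order condition, (5/3)·(y/x)^(2) = P_x/P_y.
Hence y/x = ((3/5)·P_x/P_y)^(1/(2)), i.e. raised to the 0.5 power.
Substitute y = (y/x)·x into the budget: x* = M/(P_x + P_y·(y/x)).
Numerically y/x = 2.32379, so x* = 35/(9 + 1·2.32379) = 3.0908 and y* = 2.32379·3.0908 = 7.1825.

y* = 7.1825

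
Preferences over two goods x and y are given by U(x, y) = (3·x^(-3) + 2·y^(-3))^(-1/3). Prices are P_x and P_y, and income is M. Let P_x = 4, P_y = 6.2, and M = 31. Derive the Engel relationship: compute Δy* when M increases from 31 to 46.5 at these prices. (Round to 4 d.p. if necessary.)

Δy* = 1.3915

MRS = MU_x/MU_y = (3/2)·(y/x)^(4). Set equal to P_x/P_y.
Solve for the ratio: y/x = [(2/3)·P_x/P_y]^(0.25).
Substitute y = (y/x)·x into the budget: x* = M/(P_x + P_y·(y/x)).
Numerically y/x = 0.809831, so x* = 31/(4 + 6.2·0.809831) = 3.4364 and y* = 0.809831·3.4364 = 2.7829.
At M' = 46.5: y* = 4.1744. Change: 4.1744 − 2.7829 = 1.3915.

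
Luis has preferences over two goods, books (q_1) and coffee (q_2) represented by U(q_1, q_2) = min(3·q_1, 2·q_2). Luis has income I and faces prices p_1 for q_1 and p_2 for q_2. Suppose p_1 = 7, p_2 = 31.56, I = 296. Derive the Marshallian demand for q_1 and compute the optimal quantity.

q_1* = 5.4472

With perfect complements, no substitution: consume in ratio q_1:q_2 = 2:3.
Budget: p_1·q_1 + p_2·(3/2)·q_1 = I, so (2·p_1 + 3·p_2)·q_1 = 2·I.
Demand: q_1*(p_1,p_2,I) = 2·I/(2·p_1 + 3·p_2), q_2* = 3·I/(2·p_1 + 3·p_2).
Here 2·7 + 3·31.56 = 108.68, giving q_1* = 5.4472.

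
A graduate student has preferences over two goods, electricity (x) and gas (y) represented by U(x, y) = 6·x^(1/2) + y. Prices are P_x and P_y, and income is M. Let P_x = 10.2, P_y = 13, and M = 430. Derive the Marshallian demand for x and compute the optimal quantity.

Set MRS = P_x/P_y: 3·x^(−1/2) = P_x/P_y.
Thus x* = (3·P_y/P_x)² — independent of M — with the rest of income spent on y.
Plugging in: x* = (3·13/10.2)² = 14.6194.

x* = 14.6194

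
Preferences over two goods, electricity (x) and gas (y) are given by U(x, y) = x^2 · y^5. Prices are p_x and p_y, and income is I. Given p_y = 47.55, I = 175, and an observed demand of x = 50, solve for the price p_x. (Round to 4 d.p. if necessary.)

MU_x/MU_y = (2·y)/(5·x); tangency sets this equal to p_x/p_y.
So 2·p_y·y = 5·p_x·x; combined with the budget, a share 2/7 of income goes to x.
Demand: x*(p_x,p_y,I) = 2/7·I/p_x and y* = 5/7·I/p_y.
Set x* = 50 in the demand function and solve for p_x: p_x = 1.

p_x = 1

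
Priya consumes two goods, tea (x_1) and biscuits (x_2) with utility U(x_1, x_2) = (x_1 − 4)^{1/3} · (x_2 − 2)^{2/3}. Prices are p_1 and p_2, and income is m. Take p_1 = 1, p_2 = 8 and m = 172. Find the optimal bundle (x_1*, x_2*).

This is Cobb-Douglas in (x_1−4, x_2−2): tangency gives 1/3·p_2·(x_2−2) = 2/3·p_1·(x_1−4).
After buying the subsistence bundle (4, 2), a share 1/3 of the remaining income goes to x_1: x_1* = 4 + 1/3·(m − 4p_1 − 2p_2)/p_1.
Discretionary income = 172 − 4·1 − 2·8 = 152; x_1* = 4 + 1/3·152/1 = 54.6667; x_2* = 2 + 2/3·152/8 = 14.6667.

x_1* = 54.6667, x_2* = 14.6667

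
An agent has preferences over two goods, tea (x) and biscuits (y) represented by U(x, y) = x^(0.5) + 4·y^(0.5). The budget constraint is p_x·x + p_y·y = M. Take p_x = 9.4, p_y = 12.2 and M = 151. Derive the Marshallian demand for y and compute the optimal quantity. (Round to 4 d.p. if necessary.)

y* = 11.4484

MRS = MU_x/MU_y = (1/4)·(y/x)^(0.5). Set equal to p_x/p_y.
Hence y/x = (4·p_x/p_y)^(1/(0.5)), i.e. raised to the 2 power.
Substitute y = (y/x)·x into the budget: x* = M/(p_x + p_y·(y/x)).
Numerically y/x = 9.498522, so x* = 151/(9.4 + 12.2·9.498522) = 1.2053 and y* = 9.498522·1.2053 = 11.4484.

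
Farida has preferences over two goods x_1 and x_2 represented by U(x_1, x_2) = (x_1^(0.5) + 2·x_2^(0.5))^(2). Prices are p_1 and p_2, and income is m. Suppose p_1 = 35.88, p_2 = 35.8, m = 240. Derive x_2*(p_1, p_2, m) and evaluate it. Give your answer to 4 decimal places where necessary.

x_2* = 5.3655

MU_x_1 ∝ x_1^(-0.5), MU_x_2 ∝ 2·x_2^(-0.5), so MRS = (1/2)·(x_2/x_1)^(0.5) = p_1/p_2.
Solve for the ratio: x_2/x_1 = [2·p_1/p_2]^(2).
With the ratio pinned down, the budget gives x_1* = m/(p_1 + p_2·(x_2/x_1)) and x_2* = (x_2/x_1)·x_1*.
Numerically x_2/x_1 = 4.017897, so x_1* = 240/(35.88 + 35.8·4.017897) = 1.3354 and x_2* = 4.017897·1.3354 = 5.3655.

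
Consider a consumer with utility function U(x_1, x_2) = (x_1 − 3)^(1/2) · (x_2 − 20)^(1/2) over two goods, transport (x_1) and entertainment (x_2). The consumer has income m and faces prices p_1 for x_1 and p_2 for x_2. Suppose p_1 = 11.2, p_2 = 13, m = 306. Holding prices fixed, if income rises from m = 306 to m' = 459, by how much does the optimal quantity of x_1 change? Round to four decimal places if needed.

MRS = (x_2−20)/(x_1−3). Tangency with p_1/p_2 gives x_2−20 = (p_1/p_2)·(x_1−3).
After buying the subsistence bundle (3, 20), a share 0.5 of the remaining income goes to x_1: x_1* = 3 + 0.5·(m − 3p_1 − 20p_2)/p_1.
Discretionary income = 306 − 3·11.2 − 20·13 = 12.4; x_1* = 3 + 0.5·12.4/11.2 = 3.5536.
At m' = 459: x_1* = 10.3839. Change: 10.3839 − 3.5536 = 6.8304.

Δx_1* = 6.8304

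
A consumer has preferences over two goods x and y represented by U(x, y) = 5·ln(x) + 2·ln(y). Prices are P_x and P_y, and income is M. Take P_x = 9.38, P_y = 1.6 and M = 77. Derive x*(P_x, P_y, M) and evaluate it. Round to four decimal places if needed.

The MRS is (5/2)·y/x. Set MRS = P_x/P_y.
So 5·P_y·y = 2·P_x·x; combined with the budget, a share 5/7 of income goes to x.
Demand: x*(P_x,P_y,M) = 5/7·M/P_x and y* = 2/7·M/P_y.
At P_x=9.38, P_y=1.6, M=77: x* = 5/7·77/9.38 = 5.8635.

x* = 5.8635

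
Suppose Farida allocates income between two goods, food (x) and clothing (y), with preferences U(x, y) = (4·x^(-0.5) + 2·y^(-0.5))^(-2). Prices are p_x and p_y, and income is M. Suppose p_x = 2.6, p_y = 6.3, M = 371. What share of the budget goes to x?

MRS = MU_x/MU_y = 2·(y/x)^(1.5). Set equal to p_x/p_y.
Hence y/x = ((1/2)·p_x/p_y)^(1/(1.5)), i.e. raised to the 2/3 power.
Substitute y = (y/x)·x into the budget: x* = M/(p_x + p_y·(y/x)).
Numerically y/x = 0.349195, so x* = 371/(2.6 + 6.3·0.349195) = 77.2928 and y* = 0.349195·77.2928 = 26.9903.
Expenditure on x: 2.6·77.2928 = 200.9612; share = 0.5417.

share on x = 0.5417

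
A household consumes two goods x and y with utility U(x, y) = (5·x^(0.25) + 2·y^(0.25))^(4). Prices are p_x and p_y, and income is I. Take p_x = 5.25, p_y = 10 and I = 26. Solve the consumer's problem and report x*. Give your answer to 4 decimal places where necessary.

x* = 4.0011

MRS = MU_x/MU_y = (5/2)·(y/x)^(0.75). Set equal to p_x/p_y.
Hence y/x = ((2/5)·p_x/p_y)^(1/(0.75)), i.e. raised to the 4/3 power.
Substitute y = (y/x)·x into the budget: x* = I/(p_x + p_y·(y/x)).
Numerically y/x = 0.124822, so x* = 26/(5.25 + 10·0.124822) = 4.0011.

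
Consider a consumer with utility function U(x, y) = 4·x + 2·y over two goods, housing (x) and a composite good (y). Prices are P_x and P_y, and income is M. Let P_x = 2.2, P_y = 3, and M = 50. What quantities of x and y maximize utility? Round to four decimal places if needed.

x gives more utility per dollar, so spend all income on x: x* = M/P_x, y* = 0.
Numerically: x* = 22.7273, y* = 0.

x* = 22.7273, y* = 0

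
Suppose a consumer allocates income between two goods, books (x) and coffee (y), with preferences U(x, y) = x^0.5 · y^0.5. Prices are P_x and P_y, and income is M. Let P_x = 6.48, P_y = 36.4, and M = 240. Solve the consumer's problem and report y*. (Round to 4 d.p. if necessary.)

Tangency: MRS = y/x = P_x/P_y.
Rearranging, P_y·y = P_x·x. Substituting into the budget gives P_x·x·(1 + 1) = M.
Demand: x*(P_x,P_y,M) = 0.5·M/P_x and y* = 0.5·M/P_y.
At P_x=6.48, P_y=36.4, M=240: y* = 0.5·240/36.4 = 3.2967.

y* = 3.2967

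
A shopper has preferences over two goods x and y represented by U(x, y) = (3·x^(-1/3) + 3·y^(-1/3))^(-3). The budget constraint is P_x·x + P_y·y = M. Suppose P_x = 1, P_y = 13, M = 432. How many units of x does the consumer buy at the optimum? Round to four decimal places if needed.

x* = 149.0257

With the ratio pinned down, the budget gives x* = M/(P_x + P_y·(y/x)) and y* = (y/x)·x*.
Numerically y/x = 0.146064, so x* = 432/(1 + 13·0.146064) = 149.0257.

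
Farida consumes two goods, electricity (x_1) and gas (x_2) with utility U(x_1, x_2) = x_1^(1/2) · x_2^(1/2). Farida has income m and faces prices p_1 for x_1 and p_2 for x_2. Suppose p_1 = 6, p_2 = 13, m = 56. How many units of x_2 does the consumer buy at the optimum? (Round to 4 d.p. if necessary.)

x_2* = 2.1538

Demand: x_1*(p_1,p_2,m) = 0.5·m/p_1 and x_2* = 0.5·m/p_2.
At p_1=6, p_2=13, m=56: x_2* = 0.5·56/13 = 2.1538.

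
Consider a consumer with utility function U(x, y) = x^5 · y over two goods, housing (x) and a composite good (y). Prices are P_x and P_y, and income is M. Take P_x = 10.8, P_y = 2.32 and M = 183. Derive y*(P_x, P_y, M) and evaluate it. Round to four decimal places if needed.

y* = 13.1466

The MRS is 5·y/x. Set MRS = P_x/P_y.
Rearranging, P_y·y = (1/5)·P_x·x. Substituting into the budget gives P_x·x·(1 + (1/5)) = M.
Demand: x*(P_x,P_y,M) = 5/6·M/P_x and y* = 1/6·M/P_y.
At P_x=10.8, P_y=2.32, M=183: y* = 1/6·183/2.32 = 13.1466.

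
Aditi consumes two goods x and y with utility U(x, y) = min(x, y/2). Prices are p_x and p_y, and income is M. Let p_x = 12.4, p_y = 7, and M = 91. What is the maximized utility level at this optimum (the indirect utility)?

V = 3.447

Leontief preferences: the optimum is at the kink where x/1 = y/2, i.e. y = 2·x.
Budget: p_x·x + p_y·2·x = M, so (p_x + 2·p_y)·x = M.
Demand: x*(p_x,p_y,M) = M/(p_x + 2·p_y), y* = 2·M/(p_x + 2·p_y).
Here 12.4 + 2·7 = 26.4, giving x* = 3.447 and y* = 6.8939.
Utility at the optimum: U(3.447, 6.8939) = 3.447.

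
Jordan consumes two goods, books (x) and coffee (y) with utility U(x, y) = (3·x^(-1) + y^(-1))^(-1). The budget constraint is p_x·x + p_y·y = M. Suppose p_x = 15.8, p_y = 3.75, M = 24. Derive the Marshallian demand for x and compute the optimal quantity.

x* = 1.1855

From the CES first-order condition, 3·(y/x)^(2) = p_x/p_y.
Hence y/x = ((1/3)·p_x/p_y)^(1/(2)), i.e. raised to the 0.5 power.
With the ratio pinned down, the budget gives x* = M/(p_x + p_y·(y/x)) and y* = (y/x)·x*.
Numerically y/x = 1.185093, so x* = 24/(15.8 + 3.75·1.185093) = 1.1855.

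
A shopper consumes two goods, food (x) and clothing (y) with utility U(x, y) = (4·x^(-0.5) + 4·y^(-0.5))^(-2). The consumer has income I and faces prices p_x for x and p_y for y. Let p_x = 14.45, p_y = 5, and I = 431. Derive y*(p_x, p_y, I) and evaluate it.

y* = 35.5552

MRS = MU_x/MU_y = (y/x)^(1.5). Set equal to p_x/p_y.
Hence y/x = (p_x/p_y)^(1/(1.5)), i.e. raised to the 2/3 power.
Substitute y = (y/x)·x into the budget: x* = I/(p_x + p_y·(y/x)).
Numerically y/x = 2.028921, so x* = 431/(14.45 + 5·2.028921) = 17.5242 and y* = 2.028921·17.5242 = 35.5552.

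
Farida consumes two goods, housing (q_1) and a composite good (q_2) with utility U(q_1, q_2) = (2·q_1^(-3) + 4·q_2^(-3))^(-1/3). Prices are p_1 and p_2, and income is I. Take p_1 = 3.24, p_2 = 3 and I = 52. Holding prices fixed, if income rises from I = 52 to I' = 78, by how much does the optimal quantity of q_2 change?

Δq_2* = 4.5834

From the CES first-order condition, (1/2)·(q_2/q_1)^(4) = p_1/p_2.
Solve for the ratio: q_2/q_1 = [2·p_1/p_2]^(0.25).
Substitute q_2 = (q_2/q_1)·q_1 into the budget: q_1* = I/(p_1 + p_2·(q_2/q_1)).
Numerically q_2/q_1 = 1.212309, so q_1* = 52/(3.24 + 3·1.212309) = 7.5615 and q_2* = 1.212309·7.5615 = 9.1669.
At I' = 78: q_2* = 13.7503. Change: 13.7503 − 9.1669 = 4.5834.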